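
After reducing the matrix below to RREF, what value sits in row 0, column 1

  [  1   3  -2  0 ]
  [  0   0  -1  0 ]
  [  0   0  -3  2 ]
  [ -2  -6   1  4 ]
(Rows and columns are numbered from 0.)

Add 2 times r1 to r4.
  [ 1  3  -2  0 ]
  [ 0  0  -1  0 ]
  [ 0  0  -3  2 ]
  [ 0  0  -3  4 ]
Multiply r2 by -1.
  [ 1  3  -2  0 ]
  [ 0  0   1  0 ]
  [ 0  0  -3  2 ]
  [ 0  0  -3  4 ]
Add 3 times r2 to r3.
  [ 1  3  -2  0 ]
  [ 0  0   1  0 ]
  [ 0  0   0  2 ]
  [ 0  0  -3  4 ]
Add 3 times r2 to r4.
  [ 1  3  -2  0 ]
  [ 0  0   1  0 ]
  [ 0  0   0  2 ]
  [ 0  0   0  4 ]
Multiply r3 by 1/2.
  [ 1  3  -2  0 ]
  [ 0  0   1  0 ]
  [ 0  0   0  1 ]
  [ 0  0   0  4 ]
Subtract 4 times r3 from r4.
  [ 1  3  -2  0 ]
  [ 0  0   1  0 ]
  [ 0  0   0  1 ]
  [ 0  0   0  0 ]
Add 2 times r2 to r1.
  [ 1  3  0  0 ]
  [ 0  0  1  0 ]
  [ 0  0  0  1 ]
  [ 0  0  0  0 ]

3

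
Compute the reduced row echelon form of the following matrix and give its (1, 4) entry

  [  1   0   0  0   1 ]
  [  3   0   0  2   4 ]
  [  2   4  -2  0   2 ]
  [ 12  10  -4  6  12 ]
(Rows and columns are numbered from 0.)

-3/2

r2 := r2 − 3·r1
r3 := r3 − 2·r1
r4 := r4 − 12·r1
r2 ↔ r3
r2 := 1/4·r2
r4 := r4 − 10·r2
r3 ↔ r4
r4 := 1/2·r4
r3 := r3 − 6·r4
r2 := r2 + 1/2·r3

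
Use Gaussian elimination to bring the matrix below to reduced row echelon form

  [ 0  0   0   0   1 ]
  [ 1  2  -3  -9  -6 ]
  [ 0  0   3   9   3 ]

[[1, 2, 0, 0, 0], [0, 0, 1, 3, 0], [0, 0, 0, 0, 1]]

R1 ↔ R2
  [ 1  2  -3  -9  -6 ]
  [ 0  0   0   0   1 ]
  [ 0  0   3   9   3 ]
R2 ↔ R3
  [ 1  2  -3  -9  -6 ]
  [ 0  0   3   9   3 ]
  [ 0  0   0   0   1 ]
R2 → 1/3·R2
  [ 1  2  -3  -9  -6 ]
  [ 0  0   1   3   1 ]
  [ 0  0   0   0   1 ]
R2 → R2 − R3
  [ 1  2  -3  -9  -6 ]
  [ 0  0   1   3   0 ]
  [ 0  0   0   0   1 ]
R1 → R1 + 6·R3
  [ 1  2  -3  -9  0 ]
  [ 0  0   1   3  0 ]
  [ 0  0   0   0  1 ]
R1 → R1 + 3·R2
  [ 1  2  0  0  0 ]
  [ 0  0  1  3  0 ]
  [ 0  0  0  0  1 ]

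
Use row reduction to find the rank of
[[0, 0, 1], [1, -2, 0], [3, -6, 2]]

Swap R1 and R2.
  [ 1  -2  0 ]
  [ 0   0  1 ]
  [ 3  -6  2 ]
Subtract 3 times R1 from R3.
  [ 1  -2  0 ]
  [ 0   0  1 ]
  [ 0   0  2 ]
Subtract 2 times R2 from R3.
  [ 1  -2  0 ]
  [ 0   0  1 ]
  [ 0   0  0 ]
The reduced form has 2 nonzero rows.

rank = 2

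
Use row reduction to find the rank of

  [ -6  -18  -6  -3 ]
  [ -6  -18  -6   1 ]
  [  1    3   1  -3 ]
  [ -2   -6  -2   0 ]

R1 -> -1/6·R1
  [  1    3   1  1/2 ]
  [ -6  -18  -6    1 ]
  [  1    3   1   -3 ]
  [ -2   -6  -2    0 ]
R2 -> R2 + 6·R1
  [  1   3   1  1/2 ]
  [  0   0   0    4 ]
  [  1   3   1   -3 ]
  [ -2  -6  -2    0 ]
R3 -> R3 − R1
  [  1   3   1   1/2 ]
  [  0   0   0     4 ]
  [  0   0   0  -7/2 ]
  [ -2  -6  -2     0 ]
R4 -> R4 + 2·R1
  [ 1  3  1   1/2 ]
  [ 0  0  0     4 ]
  [ 0  0  0  -7/2 ]
  [ 0  0  0     1 ]
R2 -> 1/4·R2
  [ 1  3  1   1/2 ]
  [ 0  0  0     1 ]
  [ 0  0  0  -7/2 ]
  [ 0  0  0     1 ]
R3 -> R3 + 7/2·R2
  [ 1  3  1  1/2 ]
  [ 0  0  0    1 ]
  [ 0  0  0    0 ]
  [ 0  0  0    1 ]
R4 -> R4 − R2
  [ 1  3  1  1/2 ]
  [ 0  0  0    1 ]
  [ 0  0  0    0 ]
  [ 0  0  0    0 ]
R1 -> R1 − 1/2·R2
  [ 1  3  1  0 ]
  [ 0  0  0  1 ]
  [ 0  0  0  0 ]
  [ 0  0  0  0 ]
The reduced form has 2 nonzero rows.

rank = 2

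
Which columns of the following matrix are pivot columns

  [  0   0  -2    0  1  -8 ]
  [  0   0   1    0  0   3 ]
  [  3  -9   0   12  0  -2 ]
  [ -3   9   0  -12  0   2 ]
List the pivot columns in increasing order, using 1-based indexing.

1, 3, 5

ρ1 <-> ρ3
  [  3  -9   0   12  0  -2 ]
  [  0   0   1    0  0   3 ]
  [  0   0  -2    0  1  -8 ]
  [ -3   9   0  -12  0   2 ]
ρ1 -> 1/3·ρ1
  [  1  -3   0    4  0  -2/3 ]
  [  0   0   1    0  0     3 ]
  [  0   0  -2    0  1    -8 ]
  [ -3   9   0  -12  0     2 ]
ρ4 -> ρ4 + 3·ρ1
  [ 1  -3   0  4  0  -2/3 ]
  [ 0   0   1  0  0     3 ]
  [ 0   0  -2  0  1    -8 ]
  [ 0   0   0  0  0     0 ]
ρ3 -> ρ3 + 2·ρ2
  [ 1  -3  0  4  0  -2/3 ]
  [ 0   0  1  0  0     3 ]
  [ 0   0  0  0  1    -2 ]
  [ 0   0  0  0  0     0 ]
Pivot columns are the columns containing a leading 1.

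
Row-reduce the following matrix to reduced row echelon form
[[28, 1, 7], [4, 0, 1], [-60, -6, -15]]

[[1, 0, 1/4], [0, 1, 0], [0, 0, 0]]

R1 := 1/28·R1
R2 := R2 − 4·R1
R3 := R3 + 60·R1
R2 := -7·R2
R3 := R3 + 27/7·R2
R1 := R1 − 1/28·R2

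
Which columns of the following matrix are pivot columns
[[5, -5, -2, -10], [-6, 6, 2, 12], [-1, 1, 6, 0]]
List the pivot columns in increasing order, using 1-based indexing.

1, 3, 4

Multiply ρ1 by 1/5.
Add 6 times ρ1 to ρ2.
Add ρ1 to ρ3.
Multiply ρ2 by -5/2.
Subtract 28/5 times ρ2 from ρ3.
Multiply ρ3 by -1/2.
Add 2 times ρ3 to ρ1.
Add 2/5 times ρ2 to ρ1.
Pivot columns are the columns containing a leading 1.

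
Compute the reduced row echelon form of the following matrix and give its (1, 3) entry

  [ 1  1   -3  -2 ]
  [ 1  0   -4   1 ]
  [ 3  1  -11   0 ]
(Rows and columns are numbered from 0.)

R2 ← R2 − R1
  [ 1   1   -3  -2 ]
  [ 0  -1   -1   3 ]
  [ 3   1  -11   0 ]
R3 ← R3 − 3·R1
  [ 1   1  -3  -2 ]
  [ 0  -1  -1   3 ]
  [ 0  -2  -2   6 ]
R2 ← -1·R2
  [ 1   1  -3  -2 ]
  [ 0   1   1  -3 ]
  [ 0  -2  -2   6 ]
R3 ← R3 + 2·R2
  [ 1  1  -3  -2 ]
  [ 0  1   1  -3 ]
  [ 0  0   0   0 ]
R1 ← R1 − R2
  [ 1  0  -4   1 ]
  [ 0  1   1  -3 ]
  [ 0  0   0   0 ]

-3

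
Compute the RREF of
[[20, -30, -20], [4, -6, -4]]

[[1, -3/2, -1], [0, 0, 0]]

Multiply ρ1 by 1/20.
  [ 1  -3/2  -1 ]
  [ 4    -6  -4 ]
Subtract 4 times ρ1 from ρ2.
  [ 1  -3/2  -1 ]
  [ 0     0   0 ]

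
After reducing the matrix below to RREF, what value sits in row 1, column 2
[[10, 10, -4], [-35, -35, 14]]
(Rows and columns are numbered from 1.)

1

ρ1 → 1/10·ρ1
  [   1    1  -2/5 ]
  [ -35  -35    14 ]
ρ2 → ρ2 + 35·ρ1
  [ 1  1  -2/5 ]
  [ 0  0     0 ]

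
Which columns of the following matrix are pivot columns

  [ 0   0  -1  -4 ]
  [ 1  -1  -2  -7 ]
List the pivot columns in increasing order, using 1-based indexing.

R1 <-> R2
  [ 1  -1  -2  -7 ]
  [ 0   0  -1  -4 ]
R2 := -1·R2
  [ 1  -1  -2  -7 ]
  [ 0   0   1   4 ]
R1 := R1 + 2·R2
  [ 1  -1  0  1 ]
  [ 0   0  1  4 ]
Pivot columns are the columns containing a leading 1.

1, 3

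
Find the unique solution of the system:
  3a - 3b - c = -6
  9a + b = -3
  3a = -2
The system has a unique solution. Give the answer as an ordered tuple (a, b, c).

Form the augmented matrix and row-reduce:
  [ 3  -3  -1  |  -6 ]
  [ 9   1   0  |  -3 ]
  [ 3   0   0  |  -2 ]
R1 ← 1/3·R1
  [ 1  -1  -1/3  |  -2 ]
  [ 9   1     0  |  -3 ]
  [ 3   0     0  |  -2 ]
R2 ← R2 − 9·R1
  [ 1  -1  -1/3  |  -2 ]
  [ 0  10     3  |  15 ]
  [ 3   0     0  |  -2 ]
R3 ← R3 − 3·R1
  [ 1  -1  -1/3  |  -2 ]
  [ 0  10     3  |  15 ]
  [ 0   3     1  |   4 ]
R2 ← 1/10·R2
  [ 1  -1  -1/3  |   -2 ]
  [ 0   1  3/10  |  3/2 ]
  [ 0   3     1  |    4 ]
R3 ← R3 − 3·R2
  [ 1  -1  -1/3  |    -2 ]
  [ 0   1  3/10  |   3/2 ]
  [ 0   0  1/10  |  -1/2 ]
R3 ← 10·R3
  [ 1  -1  -1/3  |   -2 ]
  [ 0   1  3/10  |  3/2 ]
  [ 0   0     1  |   -5 ]
R2 ← R2 − 3/10·R3
  [ 1  -1  -1/3  |  -2 ]
  [ 0   1     0  |   3 ]
  [ 0   0     1  |  -5 ]
R1 ← R1 + 1/3·R3
  [ 1  -1  0  |  -11/3 ]
  [ 0   1  0  |      3 ]
  [ 0   0  1  |     -5 ]
R1 ← R1 + R2
  [ 1  0  0  |  -2/3 ]
  [ 0  1  0  |     3 ]
  [ 0  0  1  |    -5 ]
Reading off the last column: a = -2/3, b = 3, c = -5.

(-2/3, 3, -5)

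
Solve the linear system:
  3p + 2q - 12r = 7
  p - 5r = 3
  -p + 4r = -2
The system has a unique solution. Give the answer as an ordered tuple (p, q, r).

Form the augmented matrix and row-reduce:
  [  3  2  -12  |   7 ]
  [  1  0   -5  |   3 ]
  [ -1  0    4  |  -2 ]
r1 → 1/3·r1
  [  1  2/3  -4  |  7/3 ]
  [  1    0  -5  |    3 ]
  [ -1    0   4  |   -2 ]
r2 → r2 − r1
  [  1   2/3  -4  |  7/3 ]
  [  0  -2/3  -1  |  2/3 ]
  [ -1     0   4  |   -2 ]
r3 → r3 + r1
  [ 1   2/3  -4  |  7/3 ]
  [ 0  -2/3  -1  |  2/3 ]
  [ 0   2/3   0  |  1/3 ]
r2 → -3/2·r2
  [ 1  2/3   -4  |  7/3 ]
  [ 0    1  3/2  |   -1 ]
  [ 0  2/3    0  |  1/3 ]
r3 → r3 − 2/3·r2
  [ 1  2/3   -4  |  7/3 ]
  [ 0    1  3/2  |   -1 ]
  [ 0    0   -1  |    1 ]
r3 → -1·r3
  [ 1  2/3   -4  |  7/3 ]
  [ 0    1  3/2  |   -1 ]
  [ 0    0    1  |   -1 ]
r2 → r2 − 3/2·r3
  [ 1  2/3  -4  |  7/3 ]
  [ 0    1   0  |  1/2 ]
  [ 0    0   1  |   -1 ]
r1 → r1 + 4·r3
  [ 1  2/3  0  |  -5/3 ]
  [ 0    1  0  |   1/2 ]
  [ 0    0  1  |    -1 ]
r1 → r1 − 2/3·r2
  [ 1  0  0  |   -2 ]
  [ 0  1  0  |  1/2 ]
  [ 0  0  1  |   -1 ]
Reading off the last column: p = -2, q = 1/2, r = -1.

(-2, 1/2, -1)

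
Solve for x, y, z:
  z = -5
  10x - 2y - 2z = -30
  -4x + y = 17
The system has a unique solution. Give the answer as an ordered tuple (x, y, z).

(-3, 5, -5)

Form the augmented matrix and row-reduce:
  [  0   0   1  |   -5 ]
  [ 10  -2  -2  |  -30 ]
  [ -4   1   0  |   17 ]
Swap R1 and R2.
  [ 10  -2  -2  |  -30 ]
  [  0   0   1  |   -5 ]
  [ -4   1   0  |   17 ]
Multiply R1 by 1/10.
  [  1  -1/5  -1/5  |  -3 ]
  [  0     0     1  |  -5 ]
  [ -4     1     0  |  17 ]
Add 4 times R1 to R3.
  [ 1  -1/5  -1/5  |  -3 ]
  [ 0     0     1  |  -5 ]
  [ 0   1/5  -4/5  |   5 ]
Swap R2 and R3.
  [ 1  -1/5  -1/5  |  -3 ]
  [ 0   1/5  -4/5  |   5 ]
  [ 0     0     1  |  -5 ]
Multiply R2 by 5.
  [ 1  -1/5  -1/5  |  -3 ]
  [ 0     1    -4  |  25 ]
  [ 0     0     1  |  -5 ]
Add 4 times R3 to R2.
  [ 1  -1/5  -1/5  |  -3 ]
  [ 0     1     0  |   5 ]
  [ 0     0     1  |  -5 ]
Add 1/5 times R3 to R1.
  [ 1  -1/5  0  |  -4 ]
  [ 0     1  0  |   5 ]
  [ 0     0  1  |  -5 ]
Add 1/5 times R2 to R1.
  [ 1  0  0  |  -3 ]
  [ 0  1  0  |   5 ]
  [ 0  0  1  |  -5 ]
Reading off the last column: x = -3, y = 5, z = -5.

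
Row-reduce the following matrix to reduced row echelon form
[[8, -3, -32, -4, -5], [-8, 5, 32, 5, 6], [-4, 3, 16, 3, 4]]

[[1, 0, -4, 0, 1/2], [0, 1, 0, 0, -1], [0, 0, 0, 1, 3]]

r1 → 1/8·r1
  [  1  -3/8  -4  -1/2  -5/8 ]
  [ -8     5  32     5     6 ]
  [ -4     3  16     3     4 ]
r2 → r2 + 8·r1
  [  1  -3/8  -4  -1/2  -5/8 ]
  [  0     2   0     1     1 ]
  [ -4     3  16     3     4 ]
r3 → r3 + 4·r1
  [ 1  -3/8  -4  -1/2  -5/8 ]
  [ 0     2   0     1     1 ]
  [ 0   3/2   0     1   3/2 ]
r2 → 1/2·r2
  [ 1  -3/8  -4  -1/2  -5/8 ]
  [ 0     1   0   1/2   1/2 ]
  [ 0   3/2   0     1   3/2 ]
r3 → r3 − 3/2·r2
  [ 1  -3/8  -4  -1/2  -5/8 ]
  [ 0     1   0   1/2   1/2 ]
  [ 0     0   0   1/4   3/4 ]
r3 → 4·r3
  [ 1  -3/8  -4  -1/2  -5/8 ]
  [ 0     1   0   1/2   1/2 ]
  [ 0     0   0     1     3 ]
r2 → r2 − 1/2·r3
  [ 1  -3/8  -4  -1/2  -5/8 ]
  [ 0     1   0     0    -1 ]
  [ 0     0   0     1     3 ]
r1 → r1 + 1/2·r3
  [ 1  -3/8  -4  0  7/8 ]
  [ 0     1   0  0   -1 ]
  [ 0     0   0  1    3 ]
r1 → r1 + 3/8·r2
  [ 1  0  -4  0  1/2 ]
  [ 0  1   0  0   -1 ]
  [ 0  0   0  1    3 ]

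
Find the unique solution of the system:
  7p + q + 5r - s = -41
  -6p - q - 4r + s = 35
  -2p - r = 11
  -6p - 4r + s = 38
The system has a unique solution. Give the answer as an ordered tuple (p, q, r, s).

Form the augmented matrix and row-reduce:
  [  7   1   5  -1  |  -41 ]
  [ -6  -1  -4   1  |   35 ]
  [ -2   0  -1   0  |   11 ]
  [ -6   0  -4   1  |   38 ]
R1 := 1/7·R1
  [  1  1/7  5/7  -1/7  |  -41/7 ]
  [ -6   -1   -4     1  |     35 ]
  [ -2    0   -1     0  |     11 ]
  [ -6    0   -4     1  |     38 ]
R2 := R2 + 6·R1
  [  1   1/7  5/7  -1/7  |  -41/7 ]
  [  0  -1/7  2/7   1/7  |   -1/7 ]
  [ -2     0   -1     0  |     11 ]
  [ -6     0   -4     1  |     38 ]
R3 := R3 + 2·R1
  [  1   1/7  5/7  -1/7  |  -41/7 ]
  [  0  -1/7  2/7   1/7  |   -1/7 ]
  [  0   2/7  3/7  -2/7  |   -5/7 ]
  [ -6     0   -4     1  |     38 ]
R4 := R4 + 6·R1
  [ 1   1/7  5/7  -1/7  |  -41/7 ]
  [ 0  -1/7  2/7   1/7  |   -1/7 ]
  [ 0   2/7  3/7  -2/7  |   -5/7 ]
  [ 0   6/7  2/7   1/7  |   20/7 ]
R2 := -7·R2
  [ 1  1/7  5/7  -1/7  |  -41/7 ]
  [ 0    1   -2    -1  |      1 ]
  [ 0  2/7  3/7  -2/7  |   -5/7 ]
  [ 0  6/7  2/7   1/7  |   20/7 ]
R3 := R3 − 2/7·R2
  [ 1  1/7  5/7  -1/7  |  -41/7 ]
  [ 0    1   -2    -1  |      1 ]
  [ 0    0    1     0  |     -1 ]
  [ 0  6/7  2/7   1/7  |   20/7 ]
R4 := R4 − 6/7·R2
  [ 1  1/7  5/7  -1/7  |  -41/7 ]
  [ 0    1   -2    -1  |      1 ]
  [ 0    0    1     0  |     -1 ]
  [ 0    0    2     1  |      2 ]
R4 := R4 − 2·R3
  [ 1  1/7  5/7  -1/7  |  -41/7 ]
  [ 0    1   -2    -1  |      1 ]
  [ 0    0    1     0  |     -1 ]
  [ 0    0    0     1  |      4 ]
R2 := R2 + R4
  [ 1  1/7  5/7  -1/7  |  -41/7 ]
  [ 0    1   -2     0  |      5 ]
  [ 0    0    1     0  |     -1 ]
  [ 0    0    0     1  |      4 ]
R1 := R1 + 1/7·R4
  [ 1  1/7  5/7  0  |  -37/7 ]
  [ 0    1   -2  0  |      5 ]
  [ 0    0    1  0  |     -1 ]
  [ 0    0    0  1  |      4 ]
R2 := R2 + 2·R3
  [ 1  1/7  5/7  0  |  -37/7 ]
  [ 0    1    0  0  |      3 ]
  [ 0    0    1  0  |     -1 ]
  [ 0    0    0  1  |      4 ]
R1 := R1 − 5/7·R3
  [ 1  1/7  0  0  |  -32/7 ]
  [ 0    1  0  0  |      3 ]
  [ 0    0  1  0  |     -1 ]
  [ 0    0  0  1  |      4 ]
R1 := R1 − 1/7·R2
  [ 1  0  0  0  |  -5 ]
  [ 0  1  0  0  |   3 ]
  [ 0  0  1  0  |  -1 ]
  [ 0  0  0  1  |   4 ]
Reading off the last column: p = -5, q = 3, r = -1, s = 4.

(-5, 3, -1, 4)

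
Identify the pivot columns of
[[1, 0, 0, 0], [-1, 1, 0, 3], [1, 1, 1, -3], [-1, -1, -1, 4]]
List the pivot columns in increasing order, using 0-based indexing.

0, 1, 2, 3

R2 := R2 + R1
  [  1   0   0   0 ]
  [  0   1   0   3 ]
  [  1   1   1  -3 ]
  [ -1  -1  -1   4 ]
R3 := R3 − R1
  [  1   0   0   0 ]
  [  0   1   0   3 ]
  [  0   1   1  -3 ]
  [ -1  -1  -1   4 ]
R4 := R4 + R1
  [ 1   0   0   0 ]
  [ 0   1   0   3 ]
  [ 0   1   1  -3 ]
  [ 0  -1  -1   4 ]
R3 := R3 − R2
  [ 1   0   0   0 ]
  [ 0   1   0   3 ]
  [ 0   0   1  -6 ]
  [ 0  -1  -1   4 ]
R4 := R4 + R2
  [ 1  0   0   0 ]
  [ 0  1   0   3 ]
  [ 0  0   1  -6 ]
  [ 0  0  -1   7 ]
R4 := R4 + R3
  [ 1  0  0   0 ]
  [ 0  1  0   3 ]
  [ 0  0  1  -6 ]
  [ 0  0  0   1 ]
R3 := R3 + 6·R4
  [ 1  0  0  0 ]
  [ 0  1  0  3 ]
  [ 0  0  1  0 ]
  [ 0  0  0  1 ]
R2 := R2 − 3·R4
  [ 1  0  0  0 ]
  [ 0  1  0  0 ]
  [ 0  0  1  0 ]
  [ 0  0  0  1 ]
Pivot columns are the columns containing a leading 1.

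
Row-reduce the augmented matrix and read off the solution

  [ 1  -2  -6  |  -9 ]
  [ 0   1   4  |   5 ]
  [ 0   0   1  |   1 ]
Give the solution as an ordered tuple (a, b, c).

ρ2 -> ρ2 − 4·ρ3
  [ 1  -2  -6  |  -9 ]
  [ 0   1   0  |   1 ]
  [ 0   0   1  |   1 ]
ρ1 -> ρ1 + 6·ρ3
  [ 1  -2  0  |  -3 ]
  [ 0   1  0  |   1 ]
  [ 0   0  1  |   1 ]
ρ1 -> ρ1 + 2·ρ2
  [ 1  0  0  |  -1 ]
  [ 0  1  0  |   1 ]
  [ 0  0  1  |   1 ]
Reading off the last column: a = -1, b = 1, c = 1.

(-1, 1, 1)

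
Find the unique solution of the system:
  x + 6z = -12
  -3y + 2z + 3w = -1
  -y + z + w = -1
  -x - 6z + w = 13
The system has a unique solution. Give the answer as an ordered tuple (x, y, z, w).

(0, 0, -2, 1)

Form the augmented matrix and row-reduce:
  [  1   0   6  0  |  -12 ]
  [  0  -3   2  3  |   -1 ]
  [  0  -1   1  1  |   -1 ]
  [ -1   0  -6  1  |   13 ]
R4 := R4 + R1
  [ 1   0  6  0  |  -12 ]
  [ 0  -3  2  3  |   -1 ]
  [ 0  -1  1  1  |   -1 ]
  [ 0   0  0  1  |    1 ]
R2 := -1/3·R2
  [ 1   0     6   0  |  -12 ]
  [ 0   1  -2/3  -1  |  1/3 ]
  [ 0  -1     1   1  |   -1 ]
  [ 0   0     0   1  |    1 ]
R3 := R3 + R2
  [ 1  0     6   0  |   -12 ]
  [ 0  1  -2/3  -1  |   1/3 ]
  [ 0  0   1/3   0  |  -2/3 ]
  [ 0  0     0   1  |     1 ]
R3 := 3·R3
  [ 1  0     6   0  |  -12 ]
  [ 0  1  -2/3  -1  |  1/3 ]
  [ 0  0     1   0  |   -2 ]
  [ 0  0     0   1  |    1 ]
R2 := R2 + R4
  [ 1  0     6  0  |  -12 ]
  [ 0  1  -2/3  0  |  4/3 ]
  [ 0  0     1  0  |   -2 ]
  [ 0  0     0  1  |    1 ]
R2 := R2 + 2/3·R3
  [ 1  0  6  0  |  -12 ]
  [ 0  1  0  0  |    0 ]
  [ 0  0  1  0  |   -2 ]
  [ 0  0  0  1  |    1 ]
R1 := R1 − 6·R3
  [ 1  0  0  0  |   0 ]
  [ 0  1  0  0  |   0 ]
  [ 0  0  1  0  |  -2 ]
  [ 0  0  0  1  |   1 ]
Reading off the last column: x = 0, y = 0, z = -2, w = 1.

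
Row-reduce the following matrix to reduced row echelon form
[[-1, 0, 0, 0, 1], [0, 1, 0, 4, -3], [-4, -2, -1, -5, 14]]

R1 := -1·R1
  [  1   0   0   0  -1 ]
  [  0   1   0   4  -3 ]
  [ -4  -2  -1  -5  14 ]
R3 := R3 + 4·R1
  [ 1   0   0   0  -1 ]
  [ 0   1   0   4  -3 ]
  [ 0  -2  -1  -5  10 ]
R3 := R3 + 2·R2
  [ 1  0   0  0  -1 ]
  [ 0  1   0  4  -3 ]
  [ 0  0  -1  3   4 ]
R3 := -1·R3
  [ 1  0  0   0  -1 ]
  [ 0  1  0   4  -3 ]
  [ 0  0  1  -3  -4 ]

[[1, 0, 0, 0, -1], [0, 1, 0, 4, -3], [0, 0, 1, -3, -4]]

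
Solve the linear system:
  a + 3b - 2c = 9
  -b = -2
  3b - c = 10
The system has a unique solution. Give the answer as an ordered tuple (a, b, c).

Form the augmented matrix and row-reduce:
  [ 1   3  -2  |   9 ]
  [ 0  -1   0  |  -2 ]
  [ 0   3  -1  |  10 ]
r2 -> -1·r2
  [ 1  3  -2  |   9 ]
  [ 0  1   0  |   2 ]
  [ 0  3  -1  |  10 ]
r3 -> r3 − 3·r2
  [ 1  3  -2  |  9 ]
  [ 0  1   0  |  2 ]
  [ 0  0  -1  |  4 ]
r3 -> -1·r3
  [ 1  3  -2  |   9 ]
  [ 0  1   0  |   2 ]
  [ 0  0   1  |  -4 ]
r1 -> r1 + 2·r3
  [ 1  3  0  |   1 ]
  [ 0  1  0  |   2 ]
  [ 0  0  1  |  -4 ]
r1 -> r1 − 3·r2
  [ 1  0  0  |  -5 ]
  [ 0  1  0  |   2 ]
  [ 0  0  1  |  -4 ]
Reading off the last column: a = -5, b = 2, c = -4.

(-5, 2, -4)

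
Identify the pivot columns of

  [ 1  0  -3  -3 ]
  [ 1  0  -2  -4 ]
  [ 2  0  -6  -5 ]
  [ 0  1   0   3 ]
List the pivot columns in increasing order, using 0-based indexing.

0, 1, 2, 3

Subtract ρ1 from ρ2.
  [ 1  0  -3  -3 ]
  [ 0  0   1  -1 ]
  [ 2  0  -6  -5 ]
  [ 0  1   0   3 ]
Subtract 2 times ρ1 from ρ3.
  [ 1  0  -3  -3 ]
  [ 0  0   1  -1 ]
  [ 0  0   0   1 ]
  [ 0  1   0   3 ]
Swap ρ2 and ρ4.
  [ 1  0  -3  -3 ]
  [ 0  1   0   3 ]
  [ 0  0   0   1 ]
  [ 0  0   1  -1 ]
Swap ρ3 and ρ4.
  [ 1  0  -3  -3 ]
  [ 0  1   0   3 ]
  [ 0  0   1  -1 ]
  [ 0  0   0   1 ]
Add ρ4 to ρ3.
  [ 1  0  -3  -3 ]
  [ 0  1   0   3 ]
  [ 0  0   1   0 ]
  [ 0  0   0   1 ]
Subtract 3 times ρ4 from ρ2.
  [ 1  0  -3  -3 ]
  [ 0  1   0   0 ]
  [ 0  0   1   0 ]
  [ 0  0   0   1 ]
Add 3 times ρ4 to ρ1.
  [ 1  0  -3  0 ]
  [ 0  1   0  0 ]
  [ 0  0   1  0 ]
  [ 0  0   0  1 ]
Add 3 times ρ3 to ρ1.
  [ 1  0  0  0 ]
  [ 0  1  0  0 ]
  [ 0  0  1  0 ]
  [ 0  0  0  1 ]
Pivot columns are the columns containing a leading 1.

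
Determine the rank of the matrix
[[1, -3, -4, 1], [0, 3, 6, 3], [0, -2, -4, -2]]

r2 → 1/3·r2
r3 → r3 + 2·r2
r1 → r1 + 3·r2
The reduced form has 2 nonzero rows.

rank = 2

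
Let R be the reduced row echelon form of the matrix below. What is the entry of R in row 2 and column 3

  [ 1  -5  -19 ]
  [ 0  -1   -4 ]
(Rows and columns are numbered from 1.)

ρ2 -> -1·ρ2
  [ 1  -5  -19 ]
  [ 0   1    4 ]
ρ1 -> ρ1 + 5·ρ2
  [ 1  0  1 ]
  [ 0  1  4 ]

4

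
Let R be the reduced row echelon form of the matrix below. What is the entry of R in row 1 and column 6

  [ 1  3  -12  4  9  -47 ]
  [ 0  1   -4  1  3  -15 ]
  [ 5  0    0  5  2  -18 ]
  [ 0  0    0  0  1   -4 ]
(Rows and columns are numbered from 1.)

R3 → R3 − 5·R1
  [ 1    3  -12    4    9  -47 ]
  [ 0    1   -4    1    3  -15 ]
  [ 0  -15   60  -15  -43  217 ]
  [ 0    0    0    0    1   -4 ]
R3 → R3 + 15·R2
  [ 1  3  -12  4  9  -47 ]
  [ 0  1   -4  1  3  -15 ]
  [ 0  0    0  0  2   -8 ]
  [ 0  0    0  0  1   -4 ]
R3 → 1/2·R3
  [ 1  3  -12  4  9  -47 ]
  [ 0  1   -4  1  3  -15 ]
  [ 0  0    0  0  1   -4 ]
  [ 0  0    0  0  1   -4 ]
R4 → R4 − R3
  [ 1  3  -12  4  9  -47 ]
  [ 0  1   -4  1  3  -15 ]
  [ 0  0    0  0  1   -4 ]
  [ 0  0    0  0  0    0 ]
R2 → R2 − 3·R3
  [ 1  3  -12  4  9  -47 ]
  [ 0  1   -4  1  0   -3 ]
  [ 0  0    0  0  1   -4 ]
  [ 0  0    0  0  0    0 ]
R1 → R1 − 9·R3
  [ 1  3  -12  4  0  -11 ]
  [ 0  1   -4  1  0   -3 ]
  [ 0  0    0  0  1   -4 ]
  [ 0  0    0  0  0    0 ]
R1 → R1 − 3·R2
  [ 1  0   0  1  0  -2 ]
  [ 0  1  -4  1  0  -3 ]
  [ 0  0   0  0  1  -4 ]
  [ 0  0   0  0  0   0 ]

-2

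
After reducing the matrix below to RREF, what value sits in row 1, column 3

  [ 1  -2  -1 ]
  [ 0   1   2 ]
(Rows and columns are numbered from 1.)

3

ρ1 → ρ1 + 2·ρ2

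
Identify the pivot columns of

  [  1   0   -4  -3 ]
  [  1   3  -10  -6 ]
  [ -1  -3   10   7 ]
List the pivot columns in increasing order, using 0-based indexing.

0, 1, 3

Subtract R1 from R2.
  [  1   0  -4  -3 ]
  [  0   3  -6  -3 ]
  [ -1  -3  10   7 ]
Add R1 to R3.
  [ 1   0  -4  -3 ]
  [ 0   3  -6  -3 ]
  [ 0  -3   6   4 ]
Multiply R2 by 1/3.
  [ 1   0  -4  -3 ]
  [ 0   1  -2  -1 ]
  [ 0  -3   6   4 ]
Add 3 times R2 to R3.
  [ 1  0  -4  -3 ]
  [ 0  1  -2  -1 ]
  [ 0  0   0   1 ]
Add R3 to R2.
  [ 1  0  -4  -3 ]
  [ 0  1  -2   0 ]
  [ 0  0   0   1 ]
Add 3 times R3 to R1.
  [ 1  0  -4  0 ]
  [ 0  1  -2  0 ]
  [ 0  0   0  1 ]
Pivot columns are the columns containing a leading 1.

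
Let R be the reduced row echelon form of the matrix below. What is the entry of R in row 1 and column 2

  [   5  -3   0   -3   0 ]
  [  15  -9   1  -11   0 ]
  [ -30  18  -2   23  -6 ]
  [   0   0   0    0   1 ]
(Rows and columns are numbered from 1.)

R1 -> 1/5·R1
  [   1  -3/5   0  -3/5   0 ]
  [  15    -9   1   -11   0 ]
  [ -30    18  -2    23  -6 ]
  [   0     0   0     0   1 ]
R2 -> R2 − 15·R1
  [   1  -3/5   0  -3/5   0 ]
  [   0     0   1    -2   0 ]
  [ -30    18  -2    23  -6 ]
  [   0     0   0     0   1 ]
R3 -> R3 + 30·R1
  [ 1  -3/5   0  -3/5   0 ]
  [ 0     0   1    -2   0 ]
  [ 0     0  -2     5  -6 ]
  [ 0     0   0     0   1 ]
R3 -> R3 + 2·R2
  [ 1  -3/5  0  -3/5   0 ]
  [ 0     0  1    -2   0 ]
  [ 0     0  0     1  -6 ]
  [ 0     0  0     0   1 ]
R3 -> R3 + 6·R4
  [ 1  -3/5  0  -3/5  0 ]
  [ 0     0  1    -2  0 ]
  [ 0     0  0     1  0 ]
  [ 0     0  0     0  1 ]
R2 -> R2 + 2·R3
  [ 1  -3/5  0  -3/5  0 ]
  [ 0     0  1     0  0 ]
  [ 0     0  0     1  0 ]
  [ 0     0  0     0  1 ]
R1 -> R1 + 3/5·R3
  [ 1  -3/5  0  0  0 ]
  [ 0     0  1  0  0 ]
  [ 0     0  0  1  0 ]
  [ 0     0  0  0  1 ]

-3/5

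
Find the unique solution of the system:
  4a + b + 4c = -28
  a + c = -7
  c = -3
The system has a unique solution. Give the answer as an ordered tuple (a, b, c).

(-4, 0, -3)

Form the augmented matrix and row-reduce:
  [ 4  1  4  |  -28 ]
  [ 1  0  1  |   -7 ]
  [ 0  0  1  |   -3 ]
R1 → 1/4·R1
  [ 1  1/4  1  |  -7 ]
  [ 1    0  1  |  -7 ]
  [ 0    0  1  |  -3 ]
R2 → R2 − R1
  [ 1   1/4  1  |  -7 ]
  [ 0  -1/4  0  |   0 ]
  [ 0     0  1  |  -3 ]
R2 → -4·R2
  [ 1  1/4  1  |  -7 ]
  [ 0    1  0  |   0 ]
  [ 0    0  1  |  -3 ]
R1 → R1 − R3
  [ 1  1/4  0  |  -4 ]
  [ 0    1  0  |   0 ]
  [ 0    0  1  |  -3 ]
R1 → R1 − 1/4·R2
  [ 1  0  0  |  -4 ]
  [ 0  1  0  |   0 ]
  [ 0  0  1  |  -3 ]
Reading off the last column: a = -4, b = 0, c = -3.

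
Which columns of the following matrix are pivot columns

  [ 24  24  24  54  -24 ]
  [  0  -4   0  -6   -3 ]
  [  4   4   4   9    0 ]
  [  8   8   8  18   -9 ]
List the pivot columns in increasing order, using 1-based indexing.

R1 ← 1/24·R1
R3 ← R3 − 4·R1
R4 ← R4 − 8·R1
R2 ← -1/4·R2
R3 ← 1/4·R3
R4 ← R4 + R3
R2 ← R2 − 3/4·R3
R1 ← R1 + R3
R1 ← R1 − R2
Pivot columns are the columns containing a leading 1.

1, 2, 5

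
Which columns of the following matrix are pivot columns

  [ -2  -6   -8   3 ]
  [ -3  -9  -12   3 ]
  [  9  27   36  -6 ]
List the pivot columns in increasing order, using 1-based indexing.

1, 4

Multiply R1 by -1/2.
  [  1   3    4  -3/2 ]
  [ -3  -9  -12     3 ]
  [  9  27   36    -6 ]
Add 3 times R1 to R2.
  [ 1   3   4  -3/2 ]
  [ 0   0   0  -3/2 ]
  [ 9  27  36    -6 ]
Subtract 9 times R1 from R3.
  [ 1  3  4  -3/2 ]
  [ 0  0  0  -3/2 ]
  [ 0  0  0  15/2 ]
Multiply R2 by -2/3.
  [ 1  3  4  -3/2 ]
  [ 0  0  0     1 ]
  [ 0  0  0  15/2 ]
Subtract 15/2 times R2 from R3.
  [ 1  3  4  -3/2 ]
  [ 0  0  0     1 ]
  [ 0  0  0     0 ]
Add 3/2 times R2 to R1.
  [ 1  3  4  0 ]
  [ 0  0  0  1 ]
  [ 0  0  0  0 ]
Pivot columns are the columns containing a leading 1.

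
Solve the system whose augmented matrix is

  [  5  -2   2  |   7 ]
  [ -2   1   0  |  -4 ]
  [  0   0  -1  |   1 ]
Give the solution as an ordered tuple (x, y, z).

Multiply R1 by 1/5.
  [  1  -2/5  2/5  |  7/5 ]
  [ -2     1    0  |   -4 ]
  [  0     0   -1  |    1 ]
Add 2 times R1 to R2.
  [ 1  -2/5  2/5  |   7/5 ]
  [ 0   1/5  4/5  |  -6/5 ]
  [ 0     0   -1  |     1 ]
Multiply R2 by 5.
  [ 1  -2/5  2/5  |  7/5 ]
  [ 0     1    4  |   -6 ]
  [ 0     0   -1  |    1 ]
Multiply R3 by -1.
  [ 1  -2/5  2/5  |  7/5 ]
  [ 0     1    4  |   -6 ]
  [ 0     0    1  |   -1 ]
Subtract 4 times R3 from R2.
  [ 1  -2/5  2/5  |  7/5 ]
  [ 0     1    0  |   -2 ]
  [ 0     0    1  |   -1 ]
Subtract 2/5 times R3 from R1.
  [ 1  -2/5  0  |  9/5 ]
  [ 0     1  0  |   -2 ]
  [ 0     0  1  |   -1 ]
Add 2/5 times R2 to R1.
  [ 1  0  0  |   1 ]
  [ 0  1  0  |  -2 ]
  [ 0  0  1  |  -1 ]
Reading off the last column: x = 1, y = -2, z = -1.

(1, -2, -1)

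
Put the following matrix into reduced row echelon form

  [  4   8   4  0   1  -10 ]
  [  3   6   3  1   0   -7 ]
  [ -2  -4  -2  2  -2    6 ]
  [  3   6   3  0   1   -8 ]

[[1, 2, 1, 0, 0, -2], [0, 0, 0, 1, 0, -1], [0, 0, 0, 0, 1, -2], [0, 0, 0, 0, 0, 0]]

R1 -> 1/4·R1
R2 -> R2 − 3·R1
R3 -> R3 + 2·R1
R4 -> R4 − 3·R1
R3 -> R3 − 2·R2
R3 ↔ R4
R3 -> 4·R3
R2 -> R2 + 3/4·R3
R1 -> R1 − 1/4·R3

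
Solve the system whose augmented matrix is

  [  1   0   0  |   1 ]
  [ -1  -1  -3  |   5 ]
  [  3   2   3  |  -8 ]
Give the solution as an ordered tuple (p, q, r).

(1, -5, -1/3)

R2 → R2 + R1
  [ 1   0   0  |   1 ]
  [ 0  -1  -3  |   6 ]
  [ 3   2   3  |  -8 ]
R3 → R3 − 3·R1
  [ 1   0   0  |    1 ]
  [ 0  -1  -3  |    6 ]
  [ 0   2   3  |  -11 ]
R2 → -1·R2
  [ 1  0  0  |    1 ]
  [ 0  1  3  |   -6 ]
  [ 0  2  3  |  -11 ]
R3 → R3 − 2·R2
  [ 1  0   0  |   1 ]
  [ 0  1   3  |  -6 ]
  [ 0  0  -3  |   1 ]
R3 → -1/3·R3
  [ 1  0  0  |     1 ]
  [ 0  1  3  |    -6 ]
  [ 0  0  1  |  -1/3 ]
R2 → R2 − 3·R3
  [ 1  0  0  |     1 ]
  [ 0  1  0  |    -5 ]
  [ 0  0  1  |  -1/3 ]
Reading off the last column: p = 1, q = -5, r = -1/3.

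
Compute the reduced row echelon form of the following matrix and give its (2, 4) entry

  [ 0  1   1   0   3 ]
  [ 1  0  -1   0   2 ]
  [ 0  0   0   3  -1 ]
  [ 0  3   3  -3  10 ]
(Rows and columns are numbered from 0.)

r1 <=> r2
  [ 1  0  -1   0   2 ]
  [ 0  1   1   0   3 ]
  [ 0  0   0   3  -1 ]
  [ 0  3   3  -3  10 ]
r4 := r4 − 3·r2
  [ 1  0  -1   0   2 ]
  [ 0  1   1   0   3 ]
  [ 0  0   0   3  -1 ]
  [ 0  0   0  -3   1 ]
r3 := 1/3·r3
  [ 1  0  -1   0     2 ]
  [ 0  1   1   0     3 ]
  [ 0  0   0   1  -1/3 ]
  [ 0  0   0  -3     1 ]
r4 := r4 + 3·r3
  [ 1  0  -1  0     2 ]
  [ 0  1   1  0     3 ]
  [ 0  0   0  1  -1/3 ]
  [ 0  0   0  0     0 ]

-1/3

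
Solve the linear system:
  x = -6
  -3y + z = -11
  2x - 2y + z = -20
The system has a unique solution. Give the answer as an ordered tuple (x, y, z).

(-6, 3, -2)

Form the augmented matrix and row-reduce:
  [ 1   0  0  |   -6 ]
  [ 0  -3  1  |  -11 ]
  [ 2  -2  1  |  -20 ]
R3 := R3 − 2·R1
  [ 1   0  0  |   -6 ]
  [ 0  -3  1  |  -11 ]
  [ 0  -2  1  |   -8 ]
R2 := -1/3·R2
  [ 1   0     0  |    -6 ]
  [ 0   1  -1/3  |  11/3 ]
  [ 0  -2     1  |    -8 ]
R3 := R3 + 2·R2
  [ 1  0     0  |    -6 ]
  [ 0  1  -1/3  |  11/3 ]
  [ 0  0   1/3  |  -2/3 ]
R3 := 3·R3
  [ 1  0     0  |    -6 ]
  [ 0  1  -1/3  |  11/3 ]
  [ 0  0     1  |    -2 ]
R2 := R2 + 1/3·R3
  [ 1  0  0  |  -6 ]
  [ 0  1  0  |   3 ]
  [ 0  0  1  |  -2 ]
Reading off the last column: x = -6, y = 3, z = -2.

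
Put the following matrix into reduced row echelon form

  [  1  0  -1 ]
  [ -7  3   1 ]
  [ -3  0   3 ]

[[1, 0, -1], [0, 1, -2], [0, 0, 0]]

R2 := R2 + 7·R1
  [  1  0  -1 ]
  [  0  3  -6 ]
  [ -3  0   3 ]
R3 := R3 + 3·R1
  [ 1  0  -1 ]
  [ 0  3  -6 ]
  [ 0  0   0 ]
R2 := 1/3·R2
  [ 1  0  -1 ]
  [ 0  1  -2 ]
  [ 0  0   0 ]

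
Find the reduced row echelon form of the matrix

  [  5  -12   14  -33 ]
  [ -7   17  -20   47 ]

[[1, 0, -2, 3], [0, 1, -2, 4]]

Multiply r1 by 1/5.
  [  1  -12/5  14/5  -33/5 ]
  [ -7     17   -20     47 ]
Add 7 times r1 to r2.
  [ 1  -12/5  14/5  -33/5 ]
  [ 0    1/5  -2/5    4/5 ]
Multiply r2 by 5.
  [ 1  -12/5  14/5  -33/5 ]
  [ 0      1    -2      4 ]
Add 12/5 times r2 to r1.
  [ 1  0  -2  3 ]
  [ 0  1  -2  4 ]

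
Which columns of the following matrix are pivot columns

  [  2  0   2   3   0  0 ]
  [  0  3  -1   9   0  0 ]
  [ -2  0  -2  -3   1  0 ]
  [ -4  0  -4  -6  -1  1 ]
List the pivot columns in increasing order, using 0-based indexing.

0, 1, 4, 5

R1 ← 1/2·R1
R3 ← R3 + 2·R1
R4 ← R4 + 4·R1
R2 ← 1/3·R2
R4 ← R4 + R3
Pivot columns are the columns containing a leading 1.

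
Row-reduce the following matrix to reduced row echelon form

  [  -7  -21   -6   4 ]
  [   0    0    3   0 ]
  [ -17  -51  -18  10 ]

[[1, 3, 0, 0], [0, 0, 1, 0], [0, 0, 0, 1]]

Multiply ρ1 by -1/7.
Add 17 times ρ1 to ρ3.
Multiply ρ2 by 1/3.
Add 24/7 times ρ2 to ρ3.
Multiply ρ3 by 7/2.
Add 4/7 times ρ3 to ρ1.
Subtract 6/7 times ρ2 from ρ1.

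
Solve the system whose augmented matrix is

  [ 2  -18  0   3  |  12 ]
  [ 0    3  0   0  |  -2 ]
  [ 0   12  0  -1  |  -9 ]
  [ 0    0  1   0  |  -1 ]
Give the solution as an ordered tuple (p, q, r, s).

Multiply R1 by 1/2.
Multiply R2 by 1/3.
Subtract 12 times R2 from R3.
Swap R3 and R4.
Multiply R4 by -1.
Subtract 3/2 times R4 from R1.
Add 9 times R2 to R1.
Reading off the last column: p = -3/2, q = -2/3, r = -1, s = 1.

(-3/2, -2/3, -1, 1)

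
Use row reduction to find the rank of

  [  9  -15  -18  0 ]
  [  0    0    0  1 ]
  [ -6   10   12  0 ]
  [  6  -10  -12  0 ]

ρ1 -> 1/9·ρ1
  [  1  -5/3   -2  0 ]
  [  0     0    0  1 ]
  [ -6    10   12  0 ]
  [  6   -10  -12  0 ]
ρ3 -> ρ3 + 6·ρ1
  [ 1  -5/3   -2  0 ]
  [ 0     0    0  1 ]
  [ 0     0    0  0 ]
  [ 6   -10  -12  0 ]
ρ4 -> ρ4 − 6·ρ1
  [ 1  -5/3  -2  0 ]
  [ 0     0   0  1 ]
  [ 0     0   0  0 ]
  [ 0     0   0  0 ]
The reduced form has 2 nonzero rows.

rank = 2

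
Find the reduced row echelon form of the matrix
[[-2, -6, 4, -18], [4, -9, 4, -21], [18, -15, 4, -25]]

ρ1 := -1/2·ρ1
  [  1    3  -2    9 ]
  [  4   -9   4  -21 ]
  [ 18  -15   4  -25 ]
ρ2 := ρ2 − 4·ρ1
  [  1    3  -2    9 ]
  [  0  -21  12  -57 ]
  [ 18  -15   4  -25 ]
ρ3 := ρ3 − 18·ρ1
  [ 1    3  -2     9 ]
  [ 0  -21  12   -57 ]
  [ 0  -69  40  -187 ]
ρ2 := -1/21·ρ2
  [ 1    3    -2     9 ]
  [ 0    1  -4/7  19/7 ]
  [ 0  -69    40  -187 ]
ρ3 := ρ3 + 69·ρ2
  [ 1  3    -2     9 ]
  [ 0  1  -4/7  19/7 ]
  [ 0  0   4/7   2/7 ]
ρ3 := 7/4·ρ3
  [ 1  3    -2     9 ]
  [ 0  1  -4/7  19/7 ]
  [ 0  0     1   1/2 ]
ρ2 := ρ2 + 4/7·ρ3
  [ 1  3  -2    9 ]
  [ 0  1   0    3 ]
  [ 0  0   1  1/2 ]
ρ1 := ρ1 + 2·ρ3
  [ 1  3  0   10 ]
  [ 0  1  0    3 ]
  [ 0  0  1  1/2 ]
ρ1 := ρ1 − 3·ρ2
  [ 1  0  0    1 ]
  [ 0  1  0    3 ]
  [ 0  0  1  1/2 ]

[[1, 0, 0, 1], [0, 1, 0, 3], [0, 0, 1, 1/2]]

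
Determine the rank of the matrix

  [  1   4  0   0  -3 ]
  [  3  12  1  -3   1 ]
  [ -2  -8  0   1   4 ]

rank = 3

R2 := R2 − 3·R1
R3 := R3 + 2·R1
R2 := R2 + 3·R3
The reduced form has 3 nonzero rows.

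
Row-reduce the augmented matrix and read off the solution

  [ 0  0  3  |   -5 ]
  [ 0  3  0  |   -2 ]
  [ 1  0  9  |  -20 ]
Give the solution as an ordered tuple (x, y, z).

Swap R1 and R3.
  [ 1  0  9  |  -20 ]
  [ 0  3  0  |   -2 ]
  [ 0  0  3  |   -5 ]
Multiply R2 by 1/3.
  [ 1  0  9  |   -20 ]
  [ 0  1  0  |  -2/3 ]
  [ 0  0  3  |    -5 ]
Multiply R3 by 1/3.
  [ 1  0  9  |   -20 ]
  [ 0  1  0  |  -2/3 ]
  [ 0  0  1  |  -5/3 ]
Subtract 9 times R3 from R1.
  [ 1  0  0  |    -5 ]
  [ 0  1  0  |  -2/3 ]
  [ 0  0  1  |  -5/3 ]
Reading off the last column: x = -5, y = -2/3, z = -5/3.

(-5, -2/3, -5/3)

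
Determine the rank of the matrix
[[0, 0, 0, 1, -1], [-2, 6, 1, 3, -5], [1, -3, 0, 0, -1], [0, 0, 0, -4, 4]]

Swap ρ1 and ρ2.
  [ -2   6  1   3  -5 ]
  [  0   0  0   1  -1 ]
  [  1  -3  0   0  -1 ]
  [  0   0  0  -4   4 ]
Multiply ρ1 by -1/2.
  [ 1  -3  -1/2  -3/2  5/2 ]
  [ 0   0     0     1   -1 ]
  [ 1  -3     0     0   -1 ]
  [ 0   0     0    -4    4 ]
Subtract ρ1 from ρ3.
  [ 1  -3  -1/2  -3/2   5/2 ]
  [ 0   0     0     1    -1 ]
  [ 0   0   1/2   3/2  -7/2 ]
  [ 0   0     0    -4     4 ]
Swap ρ2 and ρ3.
  [ 1  -3  -1/2  -3/2   5/2 ]
  [ 0   0   1/2   3/2  -7/2 ]
  [ 0   0     0     1    -1 ]
  [ 0   0     0    -4     4 ]
Multiply ρ2 by 2.
  [ 1  -3  -1/2  -3/2  5/2 ]
  [ 0   0     1     3   -7 ]
  [ 0   0     0     1   -1 ]
  [ 0   0     0    -4    4 ]
Add 4 times ρ3 to ρ4.
  [ 1  -3  -1/2  -3/2  5/2 ]
  [ 0   0     1     3   -7 ]
  [ 0   0     0     1   -1 ]
  [ 0   0     0     0    0 ]
Subtract 3 times ρ3 from ρ2.
  [ 1  -3  -1/2  -3/2  5/2 ]
  [ 0   0     1     0   -4 ]
  [ 0   0     0     1   -1 ]
  [ 0   0     0     0    0 ]
Add 3/2 times ρ3 to ρ1.
  [ 1  -3  -1/2  0   1 ]
  [ 0   0     1  0  -4 ]
  [ 0   0     0  1  -1 ]
  [ 0   0     0  0   0 ]
Add 1/2 times ρ2 to ρ1.
  [ 1  -3  0  0  -1 ]
  [ 0   0  1  0  -4 ]
  [ 0   0  0  1  -1 ]
  [ 0   0  0  0   0 ]
The reduced form has 3 nonzero rows.

rank = 3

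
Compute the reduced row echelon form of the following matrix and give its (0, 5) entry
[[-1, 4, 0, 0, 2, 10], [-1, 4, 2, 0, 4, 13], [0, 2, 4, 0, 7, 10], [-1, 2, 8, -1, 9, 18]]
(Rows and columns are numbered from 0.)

-2

Multiply ρ1 by -1.
  [  1  -4  0   0  -2  -10 ]
  [ -1   4  2   0   4   13 ]
  [  0   2  4   0   7   10 ]
  [ -1   2  8  -1   9   18 ]
Add ρ1 to ρ2.
  [  1  -4  0   0  -2  -10 ]
  [  0   0  2   0   2    3 ]
  [  0   2  4   0   7   10 ]
  [ -1   2  8  -1   9   18 ]
Add ρ1 to ρ4.
  [ 1  -4  0   0  -2  -10 ]
  [ 0   0  2   0   2    3 ]
  [ 0   2  4   0   7   10 ]
  [ 0  -2  8  -1   7    8 ]
Swap ρ2 and ρ3.
  [ 1  -4  0   0  -2  -10 ]
  [ 0   2  4   0   7   10 ]
  [ 0   0  2   0   2    3 ]
  [ 0  -2  8  -1   7    8 ]
Multiply ρ2 by 1/2.
  [ 1  -4  0   0   -2  -10 ]
  [ 0   1  2   0  7/2    5 ]
  [ 0   0  2   0    2    3 ]
  [ 0  -2  8  -1    7    8 ]
Add 2 times ρ2 to ρ4.
  [ 1  -4   0   0   -2  -10 ]
  [ 0   1   2   0  7/2    5 ]
  [ 0   0   2   0    2    3 ]
  [ 0   0  12  -1   14   18 ]
Multiply ρ3 by 1/2.
  [ 1  -4   0   0   -2  -10 ]
  [ 0   1   2   0  7/2    5 ]
  [ 0   0   1   0    1  3/2 ]
  [ 0   0  12  -1   14   18 ]
Subtract 12 times ρ3 from ρ4.
  [ 1  -4  0   0   -2  -10 ]
  [ 0   1  2   0  7/2    5 ]
  [ 0   0  1   0    1  3/2 ]
  [ 0   0  0  -1    2    0 ]
Multiply ρ4 by -1.
  [ 1  -4  0  0   -2  -10 ]
  [ 0   1  2  0  7/2    5 ]
  [ 0   0  1  0    1  3/2 ]
  [ 0   0  0  1   -2    0 ]
Subtract 2 times ρ3 from ρ2.
  [ 1  -4  0  0   -2  -10 ]
  [ 0   1  0  0  3/2    2 ]
  [ 0   0  1  0    1  3/2 ]
  [ 0   0  0  1   -2    0 ]
Add 4 times ρ2 to ρ1.
  [ 1  0  0  0    4   -2 ]
  [ 0  1  0  0  3/2    2 ]
  [ 0  0  1  0    1  3/2 ]
  [ 0  0  0  1   -2    0 ]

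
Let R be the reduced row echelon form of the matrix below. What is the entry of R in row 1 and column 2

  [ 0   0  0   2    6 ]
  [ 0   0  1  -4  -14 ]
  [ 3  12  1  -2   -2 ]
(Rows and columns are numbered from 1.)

Swap ρ1 and ρ3.
Multiply ρ1 by 1/3.
Multiply ρ3 by 1/2.
Add 4 times ρ3 to ρ2.
Add 2/3 times ρ3 to ρ1.
Subtract 1/3 times ρ2 from ρ1.

4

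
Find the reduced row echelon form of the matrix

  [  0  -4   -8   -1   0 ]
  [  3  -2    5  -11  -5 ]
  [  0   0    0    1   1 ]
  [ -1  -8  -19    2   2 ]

[[1, 0, 3, 0, 0], [0, 1, 2, 0, 0], [0, 0, 0, 1, 0], [0, 0, 0, 0, 1]]

Swap r1 and r2.
  [  3  -2    5  -11  -5 ]
  [  0  -4   -8   -1   0 ]
  [  0   0    0    1   1 ]
  [ -1  -8  -19    2   2 ]
Multiply r1 by 1/3.
  [  1  -2/3  5/3  -11/3  -5/3 ]
  [  0    -4   -8     -1     0 ]
  [  0     0    0      1     1 ]
  [ -1    -8  -19      2     2 ]
Add r1 to r4.
  [ 1   -2/3    5/3  -11/3  -5/3 ]
  [ 0     -4     -8     -1     0 ]
  [ 0      0      0      1     1 ]
  [ 0  -26/3  -52/3   -5/3   1/3 ]
Multiply r2 by -1/4.
  [ 1   -2/3    5/3  -11/3  -5/3 ]
  [ 0      1      2    1/4     0 ]
  [ 0      0      0      1     1 ]
  [ 0  -26/3  -52/3   -5/3   1/3 ]
Add 26/3 times r2 to r4.
  [ 1  -2/3  5/3  -11/3  -5/3 ]
  [ 0     1    2    1/4     0 ]
  [ 0     0    0      1     1 ]
  [ 0     0    0    1/2   1/3 ]
Subtract 1/2 times r3 from r4.
  [ 1  -2/3  5/3  -11/3  -5/3 ]
  [ 0     1    2    1/4     0 ]
  [ 0     0    0      1     1 ]
  [ 0     0    0      0  -1/6 ]
Multiply r4 by -6.
  [ 1  -2/3  5/3  -11/3  -5/3 ]
  [ 0     1    2    1/4     0 ]
  [ 0     0    0      1     1 ]
  [ 0     0    0      0     1 ]
Subtract r4 from r3.
  [ 1  -2/3  5/3  -11/3  -5/3 ]
  [ 0     1    2    1/4     0 ]
  [ 0     0    0      1     0 ]
  [ 0     0    0      0     1 ]
Add 5/3 times r4 to r1.
  [ 1  -2/3  5/3  -11/3  0 ]
  [ 0     1    2    1/4  0 ]
  [ 0     0    0      1  0 ]
  [ 0     0    0      0  1 ]
Subtract 1/4 times r3 from r2.
  [ 1  -2/3  5/3  -11/3  0 ]
  [ 0     1    2      0  0 ]
  [ 0     0    0      1  0 ]
  [ 0     0    0      0  1 ]
Add 11/3 times r3 to r1.
  [ 1  -2/3  5/3  0  0 ]
  [ 0     1    2  0  0 ]
  [ 0     0    0  1  0 ]
  [ 0     0    0  0  1 ]
Add 2/3 times r2 to r1.
  [ 1  0  3  0  0 ]
  [ 0  1  2  0  0 ]
  [ 0  0  0  1  0 ]
  [ 0  0  0  0  1 ]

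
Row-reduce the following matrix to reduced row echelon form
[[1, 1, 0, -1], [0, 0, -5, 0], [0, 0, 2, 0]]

R2 ← -1/5·R2
  [ 1  1  0  -1 ]
  [ 0  0  1   0 ]
  [ 0  0  2   0 ]
R3 ← R3 − 2·R2
  [ 1  1  0  -1 ]
  [ 0  0  1   0 ]
  [ 0  0  0   0 ]

[[1, 1, 0, -1], [0, 0, 1, 0], [0, 0, 0, 0]]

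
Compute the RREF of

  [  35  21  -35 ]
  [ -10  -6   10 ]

[[1, 3/5, -1], [0, 0, 0]]

R1 := 1/35·R1
  [   1  3/5  -1 ]
  [ -10   -6  10 ]
R2 := R2 + 10·R1
  [ 1  3/5  -1 ]
  [ 0    0   0 ]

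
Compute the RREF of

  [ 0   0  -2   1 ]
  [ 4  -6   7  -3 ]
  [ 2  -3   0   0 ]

[[1, -3/2, 0, 0], [0, 0, 1, 0], [0, 0, 0, 1]]

R1 ↔ R2
  [ 4  -6   7  -3 ]
  [ 0   0  -2   1 ]
  [ 2  -3   0   0 ]
R1 := 1/4·R1
  [ 1  -3/2  7/4  -3/4 ]
  [ 0     0   -2     1 ]
  [ 2    -3    0     0 ]
R3 := R3 − 2·R1
  [ 1  -3/2   7/4  -3/4 ]
  [ 0     0    -2     1 ]
  [ 0     0  -7/2   3/2 ]
R2 := -1/2·R2
  [ 1  -3/2   7/4  -3/4 ]
  [ 0     0     1  -1/2 ]
  [ 0     0  -7/2   3/2 ]
R3 := R3 + 7/2·R2
  [ 1  -3/2  7/4  -3/4 ]
  [ 0     0    1  -1/2 ]
  [ 0     0    0  -1/4 ]
R3 := -4·R3
  [ 1  -3/2  7/4  -3/4 ]
  [ 0     0    1  -1/2 ]
  [ 0     0    0     1 ]
R2 := R2 + 1/2·R3
  [ 1  -3/2  7/4  -3/4 ]
  [ 0     0    1     0 ]
  [ 0     0    0     1 ]
R1 := R1 + 3/4·R3
  [ 1  -3/2  7/4  0 ]
  [ 0     0    1  0 ]
  [ 0     0    0  1 ]
R1 := R1 − 7/4·R2
  [ 1  -3/2  0  0 ]
  [ 0     0  1  0 ]
  [ 0     0  0  1 ]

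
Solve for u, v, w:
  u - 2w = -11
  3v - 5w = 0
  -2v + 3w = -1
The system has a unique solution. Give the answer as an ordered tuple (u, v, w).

Form the augmented matrix and row-reduce:
  [ 1   0  -2  |  -11 ]
  [ 0   3  -5  |    0 ]
  [ 0  -2   3  |   -1 ]
Multiply R2 by 1/3.
Add 2 times R2 to R3.
Multiply R3 by -3.
Add 5/3 times R3 to R2.
Add 2 times R3 to R1.
Reading off the last column: u = -5, v = 5, w = 3.

(-5, 5, 3)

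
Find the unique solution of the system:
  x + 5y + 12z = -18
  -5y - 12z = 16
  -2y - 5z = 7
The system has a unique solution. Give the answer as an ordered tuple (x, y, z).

(-2, 4, -3)

Form the augmented matrix and row-reduce:
  [ 1   5   12  |  -18 ]
  [ 0  -5  -12  |   16 ]
  [ 0  -2   -5  |    7 ]
R2 ← -1/5·R2
R3 ← R3 + 2·R2
R3 ← -5·R3
R2 ← R2 − 12/5·R3
R1 ← R1 − 12·R3
R1 ← R1 − 5·R2
Reading off the last column: x = -2, y = 4, z = -3.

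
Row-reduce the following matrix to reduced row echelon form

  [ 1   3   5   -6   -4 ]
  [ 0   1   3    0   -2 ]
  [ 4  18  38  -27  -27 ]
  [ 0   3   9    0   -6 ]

[[1, 0, -4, 0, 0], [0, 1, 3, 0, -2], [0, 0, 0, 1, -1/3], [0, 0, 0, 0, 0]]

Subtract 4 times R1 from R3.
Subtract 6 times R2 from R3.
Subtract 3 times R2 from R4.
Multiply R3 by -1/3.
Add 6 times R3 to R1.
Subtract 3 times R2 from R1.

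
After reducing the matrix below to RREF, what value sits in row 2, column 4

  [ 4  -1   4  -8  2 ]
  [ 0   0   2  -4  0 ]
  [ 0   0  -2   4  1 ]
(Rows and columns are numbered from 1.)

-2

Multiply R1 by 1/4.
  [ 1  -1/4   1  -2  1/2 ]
  [ 0     0   2  -4    0 ]
  [ 0     0  -2   4    1 ]
Multiply R2 by 1/2.
  [ 1  -1/4   1  -2  1/2 ]
  [ 0     0   1  -2    0 ]
  [ 0     0  -2   4    1 ]
Add 2 times R2 to R3.
  [ 1  -1/4  1  -2  1/2 ]
  [ 0     0  1  -2    0 ]
  [ 0     0  0   0    1 ]
Subtract 1/2 times R3 from R1.
  [ 1  -1/4  1  -2  0 ]
  [ 0     0  1  -2  0 ]
  [ 0     0  0   0  1 ]
Subtract R2 from R1.
  [ 1  -1/4  0   0  0 ]
  [ 0     0  1  -2  0 ]
  [ 0     0  0   0  1 ]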